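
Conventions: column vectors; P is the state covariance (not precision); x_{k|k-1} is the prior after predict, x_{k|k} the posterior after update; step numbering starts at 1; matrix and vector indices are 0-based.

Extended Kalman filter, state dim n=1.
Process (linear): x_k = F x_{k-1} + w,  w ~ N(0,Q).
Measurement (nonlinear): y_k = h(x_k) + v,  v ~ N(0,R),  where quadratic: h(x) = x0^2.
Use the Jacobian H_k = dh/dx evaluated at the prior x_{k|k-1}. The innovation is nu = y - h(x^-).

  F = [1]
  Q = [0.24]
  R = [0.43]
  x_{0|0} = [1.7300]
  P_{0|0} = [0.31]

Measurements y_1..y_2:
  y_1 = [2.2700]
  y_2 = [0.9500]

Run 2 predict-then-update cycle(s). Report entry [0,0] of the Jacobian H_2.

step 1: x^-=[1.7300]  P^-=[0.5500]  H_jac=[3.4600]  S=[7.0144]  K=[0.2713]  nu=[-0.7229]  x^+=[1.5339]  P^+=[0.0337]
step 2: x^-=[1.5339]  P^-=[0.2737]  H_jac=[3.0678]  S=[3.0060]  K=[0.2793]  nu=[-1.4028]  x^+=[1.1420]  P^+=[0.0392]

H_jac[0,0] = 3.0678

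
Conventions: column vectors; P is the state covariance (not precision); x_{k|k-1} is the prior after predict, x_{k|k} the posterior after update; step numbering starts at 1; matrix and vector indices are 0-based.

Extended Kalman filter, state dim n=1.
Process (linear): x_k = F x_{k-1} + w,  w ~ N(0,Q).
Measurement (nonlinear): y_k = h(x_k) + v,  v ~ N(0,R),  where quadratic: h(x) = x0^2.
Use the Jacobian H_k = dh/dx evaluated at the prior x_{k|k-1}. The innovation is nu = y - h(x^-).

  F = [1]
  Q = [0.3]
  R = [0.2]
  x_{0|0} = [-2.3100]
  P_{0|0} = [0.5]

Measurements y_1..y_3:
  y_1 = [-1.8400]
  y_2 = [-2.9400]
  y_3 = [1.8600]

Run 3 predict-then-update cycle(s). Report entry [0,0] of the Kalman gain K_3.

K[0,0] = 0.4315

step 1: x^-=[-2.3100]  P^-=[0.8000]  H_jac=[-4.6200]  S=[17.2755]  K=[-0.2139]  nu=[-7.1761]  x^+=[-0.7747]  P^+=[0.0093]
step 2: x^-=[-0.7747]  P^-=[0.3093]  H_jac=[-1.5494]  S=[0.9425]  K=[-0.5084]  nu=[-3.5402]  x^+=[1.0252]  P^+=[0.0656]
step 3: x^-=[1.0252]  P^-=[0.3656]  H_jac=[2.0505]  S=[1.7373]  K=[0.4315]  nu=[0.8089]  x^+=[1.3743]  P^+=[0.0421]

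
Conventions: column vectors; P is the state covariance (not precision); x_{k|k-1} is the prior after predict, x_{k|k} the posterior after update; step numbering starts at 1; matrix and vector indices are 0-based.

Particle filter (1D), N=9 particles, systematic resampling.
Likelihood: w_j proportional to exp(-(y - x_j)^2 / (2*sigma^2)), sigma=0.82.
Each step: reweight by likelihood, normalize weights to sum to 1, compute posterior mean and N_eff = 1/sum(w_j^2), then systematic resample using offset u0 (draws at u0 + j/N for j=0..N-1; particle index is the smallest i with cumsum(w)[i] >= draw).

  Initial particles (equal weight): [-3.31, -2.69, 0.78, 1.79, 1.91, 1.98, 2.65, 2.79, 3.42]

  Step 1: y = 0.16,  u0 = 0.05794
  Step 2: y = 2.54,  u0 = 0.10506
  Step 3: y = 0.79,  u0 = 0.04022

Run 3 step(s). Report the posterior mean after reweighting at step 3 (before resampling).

step 1: w=[0.0001, 0.0022, 0.6853, 0.1265, 0.0935, 0.0777, 0.0091, 0.0053, 0.0003]  mean=1.1272  Neff=1.9979  idx=[2, 2, 2, 2, 2, 2, 3, 4, 5]
step 2: w=[0.0358, 0.0358, 0.0358, 0.0358, 0.0358, 0.0358, 0.2356, 0.2664, 0.2835]  mean=1.6591  Neff=4.6623  idx=[2, 6, 6, 6, 7, 7, 8, 8, 8]
step 3: w=[0.2347, 0.1116, 0.1116, 0.1116, 0.0924, 0.0924, 0.0819, 0.0819, 0.0819]  mean=1.6218  Neff=7.7126  idx=[0, 0, 1, 2, 3, 4, 5, 6, 8]

post_mean = 1.6218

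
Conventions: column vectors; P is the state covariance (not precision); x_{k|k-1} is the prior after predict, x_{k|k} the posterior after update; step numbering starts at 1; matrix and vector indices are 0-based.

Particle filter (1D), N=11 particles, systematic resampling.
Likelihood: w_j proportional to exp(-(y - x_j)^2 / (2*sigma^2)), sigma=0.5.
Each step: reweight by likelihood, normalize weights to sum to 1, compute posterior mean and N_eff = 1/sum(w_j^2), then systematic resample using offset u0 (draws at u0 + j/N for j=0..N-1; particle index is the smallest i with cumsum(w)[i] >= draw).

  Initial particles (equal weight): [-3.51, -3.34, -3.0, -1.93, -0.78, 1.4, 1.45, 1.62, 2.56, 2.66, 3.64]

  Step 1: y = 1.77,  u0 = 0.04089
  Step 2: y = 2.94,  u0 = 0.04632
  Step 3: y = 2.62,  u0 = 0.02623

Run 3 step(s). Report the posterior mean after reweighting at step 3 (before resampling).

step 1: w=[0.0000, 0.0000, 0.0000, 0.0000, 0.0000, 0.2515, 0.2694, 0.3161, 0.0949, 0.0678, 0.0003]  mean=1.6792  Neff=4.0106  idx=[5, 5, 5, 6, 6, 6, 7, 7, 7, 8, 9]
step 2: w=[0.0050, 0.0050, 0.0050, 0.0067, 0.0067, 0.0067, 0.0174, 0.0174, 0.0174, 0.4263, 0.4864]  mean=2.5199  Neff=2.3843  idx=[6, 9, 9, 9, 9, 9, 10, 10, 10, 10, 10]
step 3: w=[0.0134, 0.0985, 0.0985, 0.0985, 0.0985, 0.0985, 0.0989, 0.0989, 0.0989, 0.0989, 0.0989]  mean=2.5968  Neff=10.2549  idx=[1, 2, 2, 3, 4, 5, 6, 7, 8, 9, 10]

post_mean = 2.5968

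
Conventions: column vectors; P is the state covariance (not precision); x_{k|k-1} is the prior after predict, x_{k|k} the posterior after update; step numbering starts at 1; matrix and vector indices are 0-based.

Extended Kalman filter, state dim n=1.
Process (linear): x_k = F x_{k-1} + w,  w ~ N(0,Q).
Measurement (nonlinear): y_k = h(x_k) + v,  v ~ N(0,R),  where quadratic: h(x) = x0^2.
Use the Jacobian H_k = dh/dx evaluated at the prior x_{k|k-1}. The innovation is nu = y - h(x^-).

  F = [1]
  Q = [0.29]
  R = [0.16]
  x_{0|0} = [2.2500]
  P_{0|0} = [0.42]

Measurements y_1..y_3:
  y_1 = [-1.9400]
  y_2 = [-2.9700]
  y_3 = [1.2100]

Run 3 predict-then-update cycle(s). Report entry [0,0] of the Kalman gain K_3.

step 1: x^-=[2.2500]  P^-=[0.7100]  H_jac=[4.5000]  S=[14.5375]  K=[0.2198]  nu=[-7.0025]  x^+=[0.7110]  P^+=[0.0078]
step 2: x^-=[0.7110]  P^-=[0.2978]  H_jac=[1.4220]  S=[0.7622]  K=[0.5556]  nu=[-3.4755]  x^+=[-1.2200]  P^+=[0.0625]
step 3: x^-=[-1.2200]  P^-=[0.3525]  H_jac=[-2.4400]  S=[2.2588]  K=[-0.3808]  nu=[-0.2784]  x^+=[-1.1140]  P^+=[0.0250]

K[0,0] = -0.3808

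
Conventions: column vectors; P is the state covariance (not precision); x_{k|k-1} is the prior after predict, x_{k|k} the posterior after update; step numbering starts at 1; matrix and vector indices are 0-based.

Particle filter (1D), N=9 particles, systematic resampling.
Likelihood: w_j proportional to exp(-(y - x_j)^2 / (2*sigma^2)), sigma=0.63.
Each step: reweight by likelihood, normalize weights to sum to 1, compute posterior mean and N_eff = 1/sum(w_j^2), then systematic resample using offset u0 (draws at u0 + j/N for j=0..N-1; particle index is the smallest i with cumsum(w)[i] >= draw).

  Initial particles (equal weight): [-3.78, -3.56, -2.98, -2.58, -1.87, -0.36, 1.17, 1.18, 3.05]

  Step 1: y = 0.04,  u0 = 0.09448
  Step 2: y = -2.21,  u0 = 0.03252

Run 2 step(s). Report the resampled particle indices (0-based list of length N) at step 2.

step 1: w=[0.0000, 0.0000, 0.0000, 0.0001, 0.0083, 0.6687, 0.1637, 0.1591, 0.0000]  mean=0.1228  Neff=2.0025  idx=[5, 5, 5, 5, 5, 5, 6, 7, 7]
step 2: w=[0.1667, 0.1667, 0.1667, 0.1667, 0.1667, 0.1667, 0.0000, 0.0000, 0.0000]  mean=-0.3600  Neff=6.0002  idx=[0, 0, 1, 2, 2, 3, 4, 4, 5]

resampled_idx = [0, 0, 1, 2, 2, 3, 4, 4, 5]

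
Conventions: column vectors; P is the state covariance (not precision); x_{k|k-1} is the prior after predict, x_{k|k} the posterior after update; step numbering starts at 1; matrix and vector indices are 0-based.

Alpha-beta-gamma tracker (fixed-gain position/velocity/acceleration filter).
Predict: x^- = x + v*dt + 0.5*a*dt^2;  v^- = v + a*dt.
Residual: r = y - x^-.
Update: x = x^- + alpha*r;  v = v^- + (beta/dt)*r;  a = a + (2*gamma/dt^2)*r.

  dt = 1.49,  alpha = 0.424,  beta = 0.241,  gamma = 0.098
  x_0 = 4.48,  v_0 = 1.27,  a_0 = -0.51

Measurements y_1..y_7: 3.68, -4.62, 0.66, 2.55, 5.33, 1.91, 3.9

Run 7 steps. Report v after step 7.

v_post = 4.3061

step 1: x_pred=5.8062  r=-2.1262  x^+=4.9047  v^+=0.1662  a^+=-0.6977
step 2: x_pred=4.3778  r=-8.9978  x^+=0.5627  v^+=-2.3287  a^+=-1.4921
step 3: x_pred=-4.5633  r=5.2233  x^+=-2.3486  v^+=-3.7071  a^+=-1.0309
step 4: x_pred=-9.0166  r=11.5666  x^+=-4.1124  v^+=-3.3723  a^+=-0.0098
step 5: x_pred=-9.1480  r=14.4780  x^+=-3.0093  v^+=-1.0452  a^+=1.2684
step 6: x_pred=-3.1587  r=5.0687  x^+=-1.0095  v^+=1.6646  a^+=1.7159
step 7: x_pred=3.3754  r=0.5246  x^+=3.5978  v^+=4.3061  a^+=1.7622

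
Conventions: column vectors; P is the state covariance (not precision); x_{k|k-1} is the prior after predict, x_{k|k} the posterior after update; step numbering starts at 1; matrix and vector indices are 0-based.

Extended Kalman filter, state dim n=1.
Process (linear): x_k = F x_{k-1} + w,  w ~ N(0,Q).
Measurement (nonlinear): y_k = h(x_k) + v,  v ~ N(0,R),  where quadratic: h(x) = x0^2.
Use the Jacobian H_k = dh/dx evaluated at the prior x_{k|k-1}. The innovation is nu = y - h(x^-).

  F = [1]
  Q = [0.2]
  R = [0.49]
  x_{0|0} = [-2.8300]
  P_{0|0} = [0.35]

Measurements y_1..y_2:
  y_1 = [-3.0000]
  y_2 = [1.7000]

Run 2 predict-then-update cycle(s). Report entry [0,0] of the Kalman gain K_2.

step 1: x^-=[-2.8300]  P^-=[0.5500]  H_jac=[-5.6600]  S=[18.1096]  K=[-0.1719]  nu=[-11.0089]  x^+=[-0.9376]  P^+=[0.0149]
step 2: x^-=[-0.9376]  P^-=[0.2149]  H_jac=[-1.8752]  S=[1.2456]  K=[-0.3235]  nu=[0.8209]  x^+=[-1.2032]  P^+=[0.0845]

K[0,0] = -0.3235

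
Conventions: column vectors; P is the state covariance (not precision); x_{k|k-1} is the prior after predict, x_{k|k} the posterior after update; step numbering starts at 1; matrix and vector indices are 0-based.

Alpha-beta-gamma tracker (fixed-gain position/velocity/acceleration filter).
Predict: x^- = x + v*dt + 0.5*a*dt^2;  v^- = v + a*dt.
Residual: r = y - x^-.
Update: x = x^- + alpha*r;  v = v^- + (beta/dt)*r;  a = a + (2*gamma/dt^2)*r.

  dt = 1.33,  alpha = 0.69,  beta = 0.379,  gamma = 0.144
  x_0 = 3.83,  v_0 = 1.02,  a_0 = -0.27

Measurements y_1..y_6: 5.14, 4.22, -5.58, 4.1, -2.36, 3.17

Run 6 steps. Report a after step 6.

step 1: x_pred=4.9478  r=0.1922  x^+=5.0804  v^+=0.7157  a^+=-0.2387
step 2: x_pred=5.8211  r=-1.6011  x^+=4.7164  v^+=-0.0581  a^+=-0.4994
step 3: x_pred=4.1974  r=-9.7774  x^+=-2.5490  v^+=-3.5085  a^+=-2.0913
step 4: x_pred=-9.0649  r=13.1649  x^+=0.0189  v^+=-2.5384  a^+=0.0521
step 5: x_pred=-3.3110  r=0.9510  x^+=-2.6548  v^+=-2.1980  a^+=0.2070
step 6: x_pred=-5.3951  r=8.5651  x^+=0.5148  v^+=0.5180  a^+=1.6015

a_post = 1.6015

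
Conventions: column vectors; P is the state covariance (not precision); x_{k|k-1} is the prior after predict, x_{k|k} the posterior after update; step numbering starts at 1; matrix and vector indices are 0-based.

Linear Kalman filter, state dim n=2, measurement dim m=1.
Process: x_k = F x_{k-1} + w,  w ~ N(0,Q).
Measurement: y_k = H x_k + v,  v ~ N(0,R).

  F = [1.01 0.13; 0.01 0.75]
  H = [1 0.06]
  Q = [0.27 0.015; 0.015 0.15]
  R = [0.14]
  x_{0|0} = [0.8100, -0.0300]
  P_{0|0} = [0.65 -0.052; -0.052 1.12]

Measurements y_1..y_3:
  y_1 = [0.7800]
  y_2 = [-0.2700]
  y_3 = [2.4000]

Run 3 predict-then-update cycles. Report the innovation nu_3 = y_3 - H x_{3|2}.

innov = [2.4242]

step 1: x^-=[0.8142, -0.0144]  P^-=[0.9383 0.0913; 0.0913 0.7793]  S=[1.0921]  K=[0.8642; 0.1264]  nu=[-0.0333]  x^+=[0.7854, -0.0186]  P^+=[0.1227 -0.0280; -0.0280 0.7618]
step 2: x^-=[0.7908, -0.0061]  P^-=[0.4007 0.0693; 0.0693 0.5781]  S=[0.5510]  K=[0.7346; 0.1886]  nu=[-1.0605]  x^+=[0.0118, -0.2062]  P^+=[0.1033 -0.0071; -0.0071 0.5585]
step 3: x^-=[-0.0149, -0.1545]  P^-=[0.3829 0.0651; 0.0651 0.4641]  S=[0.5324]  K=[0.7266; 0.1746]  nu=[2.4242]  x^+=[1.7464, 0.2687]  P^+=[0.1019 -0.0024; -0.0024 0.4478]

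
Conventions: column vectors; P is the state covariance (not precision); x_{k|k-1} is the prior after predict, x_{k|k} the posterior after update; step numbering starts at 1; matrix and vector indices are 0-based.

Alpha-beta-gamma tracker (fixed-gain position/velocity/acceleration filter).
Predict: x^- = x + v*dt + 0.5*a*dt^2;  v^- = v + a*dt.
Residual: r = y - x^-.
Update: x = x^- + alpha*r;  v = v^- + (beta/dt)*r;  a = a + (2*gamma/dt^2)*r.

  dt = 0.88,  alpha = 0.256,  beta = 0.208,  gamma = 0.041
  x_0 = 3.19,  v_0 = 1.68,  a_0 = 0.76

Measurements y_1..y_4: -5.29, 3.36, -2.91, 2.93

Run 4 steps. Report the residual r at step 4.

step 1: x_pred=4.9627  r=-10.2527  x^+=2.3380  v^+=-0.0746  a^+=-0.3256
step 2: x_pred=2.1463  r=1.2137  x^+=2.4570  v^+=-0.0742  a^+=-0.1971
step 3: x_pred=2.3153  r=-5.2253  x^+=0.9777  v^+=-1.4828  a^+=-0.7504
step 4: x_pred=-0.6178  r=3.5478  x^+=0.2905  v^+=-1.3046  a^+=-0.3748

resid = 3.5478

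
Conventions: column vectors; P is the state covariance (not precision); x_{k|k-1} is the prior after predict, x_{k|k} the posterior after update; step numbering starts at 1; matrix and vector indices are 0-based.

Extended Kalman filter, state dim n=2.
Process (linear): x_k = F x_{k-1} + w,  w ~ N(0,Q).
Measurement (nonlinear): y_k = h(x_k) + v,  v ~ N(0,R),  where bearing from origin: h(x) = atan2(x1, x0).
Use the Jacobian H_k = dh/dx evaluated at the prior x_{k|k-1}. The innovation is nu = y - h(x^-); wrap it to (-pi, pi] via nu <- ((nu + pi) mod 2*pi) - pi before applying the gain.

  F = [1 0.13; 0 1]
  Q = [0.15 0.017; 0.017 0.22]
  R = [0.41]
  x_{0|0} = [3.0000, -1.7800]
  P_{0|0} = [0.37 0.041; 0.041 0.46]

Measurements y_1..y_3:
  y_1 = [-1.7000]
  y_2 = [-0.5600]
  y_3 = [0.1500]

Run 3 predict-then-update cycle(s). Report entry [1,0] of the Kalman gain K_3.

step 1: x^-=[2.7686, -1.7800]  P^-=[0.5384 0.1178; 0.1178 0.6800]  H_jac=[0.1643 0.2556]  S=[0.4788]  K=[0.2476; 0.4033]  nu=[-1.1286]  x^+=[2.4891, -2.2352]  P^+=[0.5091 0.0700; 0.0700 0.6021]
step 2: x^-=[2.1986, -2.2352]  P^-=[0.6874 0.1652; 0.1652 0.8221]  H_jac=[0.2274 0.2237]  S=[0.5035]  K=[0.3839; 0.4398]  nu=[0.2337]  x^+=[2.2883, -2.1324]  P^+=[0.6132 0.0802; 0.0802 0.7247]
step 3: x^-=[2.0110, -2.1324]  P^-=[0.7964 0.1914; 0.1914 0.9447]  H_jac=[0.2482 0.2341]  S=[0.5331]  K=[0.4549; 0.5040]  nu=[0.9647]  x^+=[2.4498, -1.6463]  P^+=[0.6861 0.0693; 0.0693 0.8093]

K[1,0] = 0.5040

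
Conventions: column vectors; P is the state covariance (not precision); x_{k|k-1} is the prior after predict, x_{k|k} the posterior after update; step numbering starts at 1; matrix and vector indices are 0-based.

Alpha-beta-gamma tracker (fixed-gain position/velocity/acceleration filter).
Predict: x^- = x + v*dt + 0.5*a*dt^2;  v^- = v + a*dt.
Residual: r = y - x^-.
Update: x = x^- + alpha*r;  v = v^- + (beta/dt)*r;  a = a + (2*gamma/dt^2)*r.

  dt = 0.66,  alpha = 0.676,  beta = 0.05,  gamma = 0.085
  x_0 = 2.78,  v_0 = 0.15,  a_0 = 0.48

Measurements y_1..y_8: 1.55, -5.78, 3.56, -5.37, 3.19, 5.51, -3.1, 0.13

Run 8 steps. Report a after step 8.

a_post = 1.9310

step 1: x_pred=2.9835  r=-1.4335  x^+=2.0145  v^+=0.3582  a^+=-0.0795
step 2: x_pred=2.2336  r=-8.0136  x^+=-3.1836  v^+=-0.3013  a^+=-3.2069
step 3: x_pred=-4.0809  r=7.6409  x^+=1.0843  v^+=-1.8390  a^+=-0.2249
step 4: x_pred=-0.1784  r=-5.1916  x^+=-3.6879  v^+=-2.3808  a^+=-2.2510
step 5: x_pred=-5.7495  r=8.9395  x^+=0.2936  v^+=-3.1892  a^+=1.2378
step 6: x_pred=-1.5417  r=7.0517  x^+=3.2253  v^+=-1.8380  a^+=3.9898
step 7: x_pred=2.8812  r=-5.9812  x^+=-1.1621  v^+=0.3421  a^+=1.6556
step 8: x_pred=-0.5757  r=0.7057  x^+=-0.0987  v^+=1.4883  a^+=1.9310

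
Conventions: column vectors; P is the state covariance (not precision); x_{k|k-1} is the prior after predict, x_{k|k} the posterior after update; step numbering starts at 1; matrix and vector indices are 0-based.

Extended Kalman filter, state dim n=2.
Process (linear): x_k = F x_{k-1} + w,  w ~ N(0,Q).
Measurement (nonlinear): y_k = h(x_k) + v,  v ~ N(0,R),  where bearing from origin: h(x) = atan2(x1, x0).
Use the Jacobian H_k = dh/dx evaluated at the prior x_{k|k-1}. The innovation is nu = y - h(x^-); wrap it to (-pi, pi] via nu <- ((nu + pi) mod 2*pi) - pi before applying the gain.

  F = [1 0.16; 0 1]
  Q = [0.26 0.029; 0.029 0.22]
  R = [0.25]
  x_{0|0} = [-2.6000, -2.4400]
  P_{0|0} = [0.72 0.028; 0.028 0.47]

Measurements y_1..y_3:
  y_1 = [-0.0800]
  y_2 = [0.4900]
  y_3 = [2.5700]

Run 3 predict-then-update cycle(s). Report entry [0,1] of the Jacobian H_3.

H_jac[0,1] = -0.0726

step 1: x^-=[-2.9904, -2.4400]  P^-=[1.0010 0.1322; 0.1322 0.6900]  H_jac=[0.1638 -0.2008]  S=[0.2960]  K=[0.4643; -0.3948]  nu=[2.3772]  x^+=[-1.8866, -3.3786]  P^+=[0.9372 0.1865; 0.1865 0.6439]
step 2: x^-=[-2.4272, -3.3786]  P^-=[1.2733 0.3185; 0.3185 0.8639]  H_jac=[0.1952 -0.1402]  S=[0.2981]  K=[0.6841; -0.1979]  nu=[2.6838]  x^+=[-0.5912, -3.9097]  P^+=[1.1338 0.3588; 0.3588 0.8522]
step 3: x^-=[-1.2168, -3.9097]  P^-=[1.5305 0.5242; 0.5242 1.0722]  H_jac=[0.2332 -0.0726]  S=[0.3211]  K=[0.9929; 0.1383]  nu=[-1.8407]  x^+=[-3.0444, -4.1643]  P^+=[1.2139 0.4801; 0.4801 1.0660]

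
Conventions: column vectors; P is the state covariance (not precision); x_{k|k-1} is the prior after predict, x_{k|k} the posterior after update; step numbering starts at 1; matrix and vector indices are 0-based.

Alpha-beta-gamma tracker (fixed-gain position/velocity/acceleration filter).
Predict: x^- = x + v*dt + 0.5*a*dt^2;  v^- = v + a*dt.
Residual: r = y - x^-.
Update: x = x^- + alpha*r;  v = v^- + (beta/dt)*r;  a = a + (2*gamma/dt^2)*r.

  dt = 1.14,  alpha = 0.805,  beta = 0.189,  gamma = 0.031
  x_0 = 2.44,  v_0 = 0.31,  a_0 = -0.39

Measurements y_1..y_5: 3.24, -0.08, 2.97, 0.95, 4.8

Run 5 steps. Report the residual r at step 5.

resid = 5.4213

step 1: x_pred=2.5400  r=0.7000  x^+=3.1035  v^+=-0.0185  a^+=-0.3566
step 2: x_pred=2.8506  r=-2.9306  x^+=0.4915  v^+=-0.9109  a^+=-0.4964
step 3: x_pred=-0.8696  r=3.8396  x^+=2.2213  v^+=-0.8403  a^+=-0.3132
step 4: x_pred=1.0598  r=-0.1098  x^+=0.9714  v^+=-1.2156  a^+=-0.3185
step 5: x_pred=-0.6213  r=5.4213  x^+=3.7428  v^+=-0.6799  a^+=-0.0598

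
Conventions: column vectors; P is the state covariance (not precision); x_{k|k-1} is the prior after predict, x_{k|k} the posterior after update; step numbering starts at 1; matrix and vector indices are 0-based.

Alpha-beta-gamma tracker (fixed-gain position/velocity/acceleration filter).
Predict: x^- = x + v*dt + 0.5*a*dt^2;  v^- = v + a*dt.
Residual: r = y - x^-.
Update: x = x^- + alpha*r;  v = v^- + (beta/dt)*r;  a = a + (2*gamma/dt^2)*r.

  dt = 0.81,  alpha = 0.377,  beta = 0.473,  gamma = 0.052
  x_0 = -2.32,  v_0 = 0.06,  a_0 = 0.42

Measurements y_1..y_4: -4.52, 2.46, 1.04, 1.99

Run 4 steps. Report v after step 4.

v_post = 3.0366

step 1: x_pred=-2.1336  r=-2.3864  x^+=-3.0333  v^+=-0.9933  a^+=0.0417
step 2: x_pred=-3.8242  r=6.2842  x^+=-1.4551  v^+=2.7101  a^+=1.0379
step 3: x_pred=1.0806  r=-0.0406  x^+=1.0653  v^+=3.5271  a^+=1.0314
step 4: x_pred=4.2606  r=-2.2706  x^+=3.4046  v^+=3.0366  a^+=0.6715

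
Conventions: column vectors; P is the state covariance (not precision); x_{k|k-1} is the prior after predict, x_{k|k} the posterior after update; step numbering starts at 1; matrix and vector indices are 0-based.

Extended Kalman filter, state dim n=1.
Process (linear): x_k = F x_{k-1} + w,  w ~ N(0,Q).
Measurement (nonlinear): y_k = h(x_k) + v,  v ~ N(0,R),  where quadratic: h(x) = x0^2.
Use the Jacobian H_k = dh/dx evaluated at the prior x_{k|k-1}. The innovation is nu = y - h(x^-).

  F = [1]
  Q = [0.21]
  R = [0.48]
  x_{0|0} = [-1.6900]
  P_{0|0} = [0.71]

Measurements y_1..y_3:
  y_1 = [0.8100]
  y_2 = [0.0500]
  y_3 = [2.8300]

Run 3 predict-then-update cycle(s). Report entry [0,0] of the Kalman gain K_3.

K[0,0] = -0.3798

step 1: x^-=[-1.6900]  P^-=[0.9200]  H_jac=[-3.3800]  S=[10.9904]  K=[-0.2829]  nu=[-2.0461]  x^+=[-1.1111]  P^+=[0.0402]
step 2: x^-=[-1.1111]  P^-=[0.2502]  H_jac=[-2.2222]  S=[1.7154]  K=[-0.3241]  nu=[-1.1845]  x^+=[-0.7272]  P^+=[0.0700]
step 3: x^-=[-0.7272]  P^-=[0.2800]  H_jac=[-1.4544]  S=[1.0723]  K=[-0.3798]  nu=[2.3012]  x^+=[-1.6012]  P^+=[0.1253]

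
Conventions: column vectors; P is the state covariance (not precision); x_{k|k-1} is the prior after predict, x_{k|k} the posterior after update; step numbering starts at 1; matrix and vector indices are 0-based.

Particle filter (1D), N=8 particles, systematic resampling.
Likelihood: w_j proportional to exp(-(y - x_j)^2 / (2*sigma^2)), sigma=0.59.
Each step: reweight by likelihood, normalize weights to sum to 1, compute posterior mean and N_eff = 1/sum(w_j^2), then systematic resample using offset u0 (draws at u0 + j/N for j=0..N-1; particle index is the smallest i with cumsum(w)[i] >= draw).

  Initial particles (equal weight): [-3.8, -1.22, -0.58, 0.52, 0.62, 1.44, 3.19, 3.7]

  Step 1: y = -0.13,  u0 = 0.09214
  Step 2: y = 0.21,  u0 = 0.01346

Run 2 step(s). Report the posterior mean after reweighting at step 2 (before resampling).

step 1: w=[0.0000, 0.0931, 0.3836, 0.2797, 0.2287, 0.0149, 0.0000, 0.0000]  mean=-0.0274  Neff=3.4895  idx=[1, 2, 2, 2, 3, 3, 4, 4]
step 2: w=[0.0115, 0.0889, 0.0889, 0.0889, 0.1898, 0.1898, 0.1711, 0.1711]  mean=0.2408  Neff=6.4755  idx=[1, 2, 3, 4, 5, 5, 6, 7]

post_mean = 0.2408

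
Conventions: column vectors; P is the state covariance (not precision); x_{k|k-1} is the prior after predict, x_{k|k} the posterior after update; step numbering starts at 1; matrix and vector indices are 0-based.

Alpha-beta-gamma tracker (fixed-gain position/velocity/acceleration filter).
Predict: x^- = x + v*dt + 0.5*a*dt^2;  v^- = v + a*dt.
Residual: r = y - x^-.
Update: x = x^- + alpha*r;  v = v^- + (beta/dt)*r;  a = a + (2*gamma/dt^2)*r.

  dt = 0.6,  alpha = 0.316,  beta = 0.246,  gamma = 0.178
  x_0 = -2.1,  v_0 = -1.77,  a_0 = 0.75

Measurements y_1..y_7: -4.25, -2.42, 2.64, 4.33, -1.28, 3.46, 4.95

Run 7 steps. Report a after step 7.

a_post = -17.5190

step 1: x_pred=-3.0270  r=-1.2230  x^+=-3.4135  v^+=-1.8214  a^+=-0.4594
step 2: x_pred=-4.5890  r=2.1690  x^+=-3.9036  v^+=-1.2078  a^+=1.6855
step 3: x_pred=-4.3249  r=6.9649  x^+=-2.1240  v^+=2.6591  a^+=8.5730
step 4: x_pred=1.0146  r=3.3154  x^+=2.0623  v^+=9.1622  a^+=11.8515
step 5: x_pred=9.6929  r=-10.9729  x^+=6.2255  v^+=11.7743  a^+=1.0005
step 6: x_pred=13.4701  r=-10.0101  x^+=10.3069  v^+=8.2704  a^+=-8.8984
step 7: x_pred=13.6675  r=-8.7175  x^+=10.9128  v^+=-0.6427  a^+=-17.5190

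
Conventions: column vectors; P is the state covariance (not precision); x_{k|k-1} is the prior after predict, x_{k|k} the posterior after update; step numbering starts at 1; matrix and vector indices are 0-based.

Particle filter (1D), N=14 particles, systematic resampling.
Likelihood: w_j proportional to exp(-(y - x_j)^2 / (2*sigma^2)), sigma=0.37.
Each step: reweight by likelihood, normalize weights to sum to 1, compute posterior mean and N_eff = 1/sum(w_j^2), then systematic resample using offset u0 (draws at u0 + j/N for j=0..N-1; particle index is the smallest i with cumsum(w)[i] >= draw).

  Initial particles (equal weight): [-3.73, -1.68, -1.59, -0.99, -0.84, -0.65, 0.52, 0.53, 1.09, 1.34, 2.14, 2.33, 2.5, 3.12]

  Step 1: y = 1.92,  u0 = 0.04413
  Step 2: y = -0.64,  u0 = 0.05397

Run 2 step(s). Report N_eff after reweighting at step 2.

N_eff = 2.0000

step 1: w=[0.0000, 0.0000, 0.0000, 0.0000, 0.0000, 0.0000, 0.0004, 0.0004, 0.0394, 0.1426, 0.4083, 0.2637, 0.1426, 0.0025]  mean=2.0872  Neff=3.5903  idx=[9, 9, 10, 10, 10, 10, 10, 10, 11, 11, 11, 11, 12, 12]
step 2: w=[0.5000, 0.5000, 0.0000, 0.0000, 0.0000, 0.0000, 0.0000, 0.0000, 0.0000, 0.0000, 0.0000, 0.0000, 0.0000, 0.0000]  mean=1.3400  Neff=2.0000  idx=[0, 0, 0, 0, 0, 0, 0, 1, 1, 1, 1, 1, 1, 1]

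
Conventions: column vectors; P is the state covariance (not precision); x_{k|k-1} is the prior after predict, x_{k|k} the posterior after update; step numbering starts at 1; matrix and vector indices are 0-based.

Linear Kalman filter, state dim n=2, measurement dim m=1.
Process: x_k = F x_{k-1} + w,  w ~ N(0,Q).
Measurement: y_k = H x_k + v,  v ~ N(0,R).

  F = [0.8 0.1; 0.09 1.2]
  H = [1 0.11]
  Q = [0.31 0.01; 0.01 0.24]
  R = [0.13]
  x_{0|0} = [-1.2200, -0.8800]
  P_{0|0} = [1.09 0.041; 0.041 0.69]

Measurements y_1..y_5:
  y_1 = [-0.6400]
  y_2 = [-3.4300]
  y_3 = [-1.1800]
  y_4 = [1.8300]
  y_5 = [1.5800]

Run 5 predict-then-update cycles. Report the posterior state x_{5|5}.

step 1: x^-=[-1.0640, -1.1658]  P^-=[1.0211 0.2110; 0.2110 1.2513]  S=[1.2126]  K=[0.8612; 0.2875]  nu=[0.5522]  x^+=[-0.5884, -1.0070]  P^+=[0.1218 -0.0892; -0.0892 1.1510]
step 2: x^-=[-0.5714, -1.2614]  P^-=[0.3852 0.0704; 0.0704 1.8792]  S=[0.5534]  K=[0.7100; 0.5008]  nu=[-2.7198]  x^+=[-2.5025, -2.6234]  P^+=[0.1062 -0.1263; -0.1263 1.7404]
step 3: x^-=[-2.2643, -3.3733]  P^-=[0.3752 0.1041; 0.1041 2.7198]  S=[0.5610]  K=[0.6892; 0.7188]  nu=[1.4554]  x^+=[-1.2613, -2.3271]  P^+=[0.1087 -0.1738; -0.1738 2.4299]
step 4: x^-=[-1.2418, -2.9061]  P^-=[0.3761 0.1410; 0.1410 3.7024]  S=[0.5819]  K=[0.6729; 0.9422]  nu=[3.3914]  x^+=[1.0405, 0.2893]  P^+=[0.1126 -0.2280; -0.2280 3.1859]
step 5: x^-=[0.8613, 0.4408]  P^-=[0.3774 0.1795; 0.1795 4.7793]  S=[0.6047]  K=[0.6568; 1.1662]  nu=[0.6702]  x^+=[1.3015, 1.2223]  P^+=[0.1166 -0.2837; -0.2837 3.9569]

x_post = [1.3015, 1.2223]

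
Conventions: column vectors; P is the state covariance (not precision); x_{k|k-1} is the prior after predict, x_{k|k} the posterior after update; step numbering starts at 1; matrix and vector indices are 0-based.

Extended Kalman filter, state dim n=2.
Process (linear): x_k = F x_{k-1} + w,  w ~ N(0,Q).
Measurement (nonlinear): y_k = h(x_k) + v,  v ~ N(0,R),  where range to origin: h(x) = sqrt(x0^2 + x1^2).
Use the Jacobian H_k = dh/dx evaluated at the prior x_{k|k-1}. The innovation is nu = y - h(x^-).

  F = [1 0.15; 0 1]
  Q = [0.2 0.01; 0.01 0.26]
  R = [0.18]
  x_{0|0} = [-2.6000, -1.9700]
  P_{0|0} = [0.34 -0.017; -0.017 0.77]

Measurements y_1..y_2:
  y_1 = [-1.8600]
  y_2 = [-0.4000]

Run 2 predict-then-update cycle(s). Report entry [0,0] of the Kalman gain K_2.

K[0,0] = -0.1046

step 1: x^-=[-2.8955, -1.9700]  P^-=[0.5522 0.1085; 0.1085 1.0300]  H_jac=[-0.8268 -0.5625]  S=[0.9843]  K=[-0.5258; -0.6798]  nu=[-5.3621]  x^+=[-0.0759, 1.6749]  P^+=[0.2800 -0.2433; -0.2433 0.5752]
step 2: x^-=[0.1754, 1.6749]  P^-=[0.4200 -0.1471; -0.1471 0.8352]  H_jac=[0.1041 0.9946]  S=[0.9802]  K=[-0.1046; 0.8318]  nu=[-2.0841]  x^+=[0.3934, -0.0586]  P^+=[0.4093 -0.0618; -0.0618 0.1570]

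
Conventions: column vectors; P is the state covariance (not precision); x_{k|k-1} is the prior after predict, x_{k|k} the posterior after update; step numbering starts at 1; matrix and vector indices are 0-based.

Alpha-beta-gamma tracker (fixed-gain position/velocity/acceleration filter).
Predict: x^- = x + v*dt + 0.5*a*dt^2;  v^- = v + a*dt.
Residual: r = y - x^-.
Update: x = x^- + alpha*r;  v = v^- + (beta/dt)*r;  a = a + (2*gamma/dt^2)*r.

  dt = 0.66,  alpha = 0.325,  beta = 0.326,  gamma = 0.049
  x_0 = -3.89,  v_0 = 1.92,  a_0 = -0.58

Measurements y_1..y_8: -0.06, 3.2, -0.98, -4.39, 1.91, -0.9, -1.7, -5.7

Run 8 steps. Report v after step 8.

step 1: x_pred=-2.7491  r=2.6891  x^+=-1.8752  v^+=2.8655  a^+=0.0250
step 2: x_pred=0.0215  r=3.1785  x^+=1.0545  v^+=4.4519  a^+=0.7401
step 3: x_pred=4.1540  r=-5.1340  x^+=2.4854  v^+=2.4045  a^+=-0.4149
step 4: x_pred=3.9821  r=-8.3721  x^+=1.2611  v^+=-2.0046  a^+=-2.2985
step 5: x_pred=-0.5625  r=2.4725  x^+=0.2410  v^+=-2.3003  a^+=-1.7422
step 6: x_pred=-1.6566  r=0.7566  x^+=-1.4107  v^+=-3.0765  a^+=-1.5720
step 7: x_pred=-3.7836  r=2.0836  x^+=-3.1064  v^+=-3.0848  a^+=-1.1032
step 8: x_pred=-5.3827  r=-0.3173  x^+=-5.4858  v^+=-3.9697  a^+=-1.1746

v_post = -3.9697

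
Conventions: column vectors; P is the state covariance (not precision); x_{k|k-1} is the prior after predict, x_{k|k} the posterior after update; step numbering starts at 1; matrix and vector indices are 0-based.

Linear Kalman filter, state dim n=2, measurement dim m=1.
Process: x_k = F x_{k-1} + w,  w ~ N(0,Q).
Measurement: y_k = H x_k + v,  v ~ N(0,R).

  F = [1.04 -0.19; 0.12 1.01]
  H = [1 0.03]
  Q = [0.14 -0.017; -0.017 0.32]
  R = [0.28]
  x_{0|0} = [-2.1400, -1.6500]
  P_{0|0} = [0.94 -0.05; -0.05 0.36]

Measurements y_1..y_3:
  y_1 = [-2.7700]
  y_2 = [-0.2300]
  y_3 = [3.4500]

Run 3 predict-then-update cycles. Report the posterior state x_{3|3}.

x_post = [1.8239, -4.1524]

step 1: x^-=[-1.9121, -1.9233]  P^-=[1.1895 -0.0202; -0.0202 0.6887]  S=[1.4689]  K=[0.8094; 0.0003]  nu=[-0.8002]  x^+=[-2.5598, -1.9236]  P^+=[0.2272 -0.0206; -0.0206 0.6887]
step 2: x^-=[-2.2967, -2.2500]  P^-=[0.4188 -0.1419; -0.1419 1.0208]  S=[0.6912]  K=[0.5997; -0.1610]  nu=[2.1342]  x^+=[-1.0168, -2.5936]  P^+=[0.1702 -0.0752; -0.0752 1.0029]
step 3: x^-=[-0.5646, -2.7416]  P^-=[0.3900 -0.2655; -0.2655 1.3272]  S=[0.6552]  K=[0.5830; -0.3444]  nu=[4.0969]  x^+=[1.8239, -4.1524]  P^+=[0.1673 -0.1339; -0.1339 1.2495]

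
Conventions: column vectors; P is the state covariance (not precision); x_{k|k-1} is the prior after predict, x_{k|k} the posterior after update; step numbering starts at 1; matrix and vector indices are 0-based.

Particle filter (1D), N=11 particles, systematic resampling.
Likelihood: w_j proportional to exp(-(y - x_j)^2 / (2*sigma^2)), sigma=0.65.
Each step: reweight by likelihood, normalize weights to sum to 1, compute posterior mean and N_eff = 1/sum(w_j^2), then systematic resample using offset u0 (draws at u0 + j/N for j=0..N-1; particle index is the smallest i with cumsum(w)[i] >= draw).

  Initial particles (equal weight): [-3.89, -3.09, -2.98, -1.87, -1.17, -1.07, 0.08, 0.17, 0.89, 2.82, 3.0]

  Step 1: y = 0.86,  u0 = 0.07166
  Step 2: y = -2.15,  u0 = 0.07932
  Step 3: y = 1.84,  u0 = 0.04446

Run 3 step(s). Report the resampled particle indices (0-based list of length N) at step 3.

resampled_idx = [0, 1, 3, 4, 5, 6, 7, 7, 8, 9, 10]

step 1: w=[0.0000, 0.0000, 0.0000, 0.0001, 0.0036, 0.0058, 0.2329, 0.2724, 0.4780, 0.0051, 0.0021]  mean=0.5004  Neff=2.8013  idx=[6, 6, 7, 7, 7, 8, 8, 8, 8, 8, 8]
step 2: w=[0.2573, 0.2573, 0.1585, 0.1585, 0.1585, 0.0016, 0.0016, 0.0016, 0.0016, 0.0016, 0.0016]  mean=0.1308  Neff=4.8122  idx=[0, 0, 1, 1, 1, 2, 2, 3, 3, 4, 4]
step 3: w=[0.0733, 0.0733, 0.0733, 0.0733, 0.0733, 0.1056, 0.1056, 0.1056, 0.1056, 0.1056, 0.1056]  mean=0.1370  Neff=10.6658  idx=[0, 1, 3, 4, 5, 6, 7, 7, 8, 9, 10]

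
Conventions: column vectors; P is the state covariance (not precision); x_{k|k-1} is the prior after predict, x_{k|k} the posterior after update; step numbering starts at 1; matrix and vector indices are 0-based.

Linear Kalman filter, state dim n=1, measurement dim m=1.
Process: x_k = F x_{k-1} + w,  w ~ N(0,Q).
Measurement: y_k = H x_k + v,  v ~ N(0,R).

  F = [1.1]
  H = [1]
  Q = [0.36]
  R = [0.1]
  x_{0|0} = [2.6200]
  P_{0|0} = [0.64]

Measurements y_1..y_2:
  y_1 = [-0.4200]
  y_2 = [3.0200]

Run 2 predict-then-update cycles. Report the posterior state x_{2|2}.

x_post = [2.4619]

step 1: x^-=[2.8820]  P^-=[1.1344]  S=[1.2344]  K=[0.9190]  nu=[-3.3020]  x^+=[-0.1525]  P^+=[0.0919]
step 2: x^-=[-0.1678]  P^-=[0.4712]  S=[0.5712]  K=[0.8249]  nu=[3.1878]  x^+=[2.4619]  P^+=[0.0825]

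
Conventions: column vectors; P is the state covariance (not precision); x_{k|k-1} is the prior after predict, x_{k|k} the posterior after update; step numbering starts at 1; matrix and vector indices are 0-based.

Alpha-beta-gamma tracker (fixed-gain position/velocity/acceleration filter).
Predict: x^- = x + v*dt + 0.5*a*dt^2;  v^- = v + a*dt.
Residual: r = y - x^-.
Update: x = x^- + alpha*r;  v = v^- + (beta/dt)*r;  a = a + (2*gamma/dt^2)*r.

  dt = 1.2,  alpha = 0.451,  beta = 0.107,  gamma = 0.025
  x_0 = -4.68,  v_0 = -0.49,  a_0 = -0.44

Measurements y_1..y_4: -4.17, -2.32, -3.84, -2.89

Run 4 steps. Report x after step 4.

x_post = -4.8442

step 1: x_pred=-5.5848  r=1.4148  x^+=-4.9467  v^+=-0.8918  a^+=-0.3909
step 2: x_pred=-6.2984  r=3.9784  x^+=-4.5041  v^+=-1.0062  a^+=-0.2527
step 3: x_pred=-5.8935  r=2.0535  x^+=-4.9674  v^+=-1.1263  a^+=-0.1814
step 4: x_pred=-6.4496  r=3.5596  x^+=-4.8442  v^+=-1.0267  a^+=-0.0578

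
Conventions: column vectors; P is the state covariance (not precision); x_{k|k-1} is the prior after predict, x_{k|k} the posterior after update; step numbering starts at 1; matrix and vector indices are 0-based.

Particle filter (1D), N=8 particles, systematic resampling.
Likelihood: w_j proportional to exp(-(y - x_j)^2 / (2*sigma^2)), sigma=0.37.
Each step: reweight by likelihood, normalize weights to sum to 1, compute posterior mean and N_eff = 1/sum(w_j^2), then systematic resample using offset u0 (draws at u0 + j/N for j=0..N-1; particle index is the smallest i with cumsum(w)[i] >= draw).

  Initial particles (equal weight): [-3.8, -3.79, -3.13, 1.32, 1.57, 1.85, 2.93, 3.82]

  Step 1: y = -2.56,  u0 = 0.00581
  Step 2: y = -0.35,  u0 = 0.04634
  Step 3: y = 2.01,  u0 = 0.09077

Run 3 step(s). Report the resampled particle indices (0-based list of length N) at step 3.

resampled_idx = [0, 1, 2, 3, 4, 5, 6, 7]

step 1: w=[0.0116, 0.0127, 0.9756, 0.0000, 0.0000, 0.0000, 0.0000, 0.0000]  mean=-3.1462  Neff=1.0502  idx=[0, 2, 2, 2, 2, 2, 2, 2]
step 2: w=[0.0000, 0.1429, 0.1429, 0.1429, 0.1429, 0.1429, 0.1429, 0.1429]  mean=-3.1300  Neff=7.0000  idx=[1, 2, 3, 3, 4, 5, 6, 7]
step 3: w=[0.1250, 0.1250, 0.1250, 0.1250, 0.1250, 0.1250, 0.1250, 0.1250]  mean=-3.1300  Neff=8.0000  idx=[0, 1, 2, 3, 4, 5, 6, 7]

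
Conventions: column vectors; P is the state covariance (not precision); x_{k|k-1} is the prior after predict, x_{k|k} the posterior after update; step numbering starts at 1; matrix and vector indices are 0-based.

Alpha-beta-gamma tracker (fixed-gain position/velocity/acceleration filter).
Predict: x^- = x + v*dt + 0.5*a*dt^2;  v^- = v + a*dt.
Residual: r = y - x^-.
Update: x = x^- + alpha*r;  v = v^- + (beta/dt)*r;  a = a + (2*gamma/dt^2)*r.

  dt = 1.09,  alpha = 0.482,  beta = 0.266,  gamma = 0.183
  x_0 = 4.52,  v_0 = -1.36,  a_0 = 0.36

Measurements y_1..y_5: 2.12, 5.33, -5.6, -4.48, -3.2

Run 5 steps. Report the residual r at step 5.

step 1: x_pred=3.2515  r=-1.1315  x^+=2.7061  v^+=-1.2437  a^+=0.0114
step 2: x_pred=1.3572  r=3.9728  x^+=3.2721  v^+=-0.2617  a^+=1.2353
step 3: x_pred=3.7206  r=-9.3206  x^+=-0.7719  v^+=-1.1899  a^+=-1.6360
step 4: x_pred=-3.0407  r=-1.4393  x^+=-3.7345  v^+=-3.3243  a^+=-2.0794
step 5: x_pred=-8.5932  r=5.3932  x^+=-5.9937  v^+=-4.2747  a^+=-0.4180

resid = 5.3932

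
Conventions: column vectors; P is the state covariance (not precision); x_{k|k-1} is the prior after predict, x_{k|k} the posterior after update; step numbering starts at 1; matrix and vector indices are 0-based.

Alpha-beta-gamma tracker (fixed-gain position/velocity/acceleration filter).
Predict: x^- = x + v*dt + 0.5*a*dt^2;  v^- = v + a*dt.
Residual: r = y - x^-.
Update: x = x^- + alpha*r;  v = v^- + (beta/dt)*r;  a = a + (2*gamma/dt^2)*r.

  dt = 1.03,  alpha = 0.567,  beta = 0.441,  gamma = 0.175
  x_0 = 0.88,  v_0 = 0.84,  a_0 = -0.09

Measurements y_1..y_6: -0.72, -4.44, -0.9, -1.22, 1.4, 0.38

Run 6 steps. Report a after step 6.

step 1: x_pred=1.6975  r=-2.4175  x^+=0.3268  v^+=-0.2877  a^+=-0.8875
step 2: x_pred=-0.4404  r=-3.9996  x^+=-2.7082  v^+=-2.9144  a^+=-2.2070
step 3: x_pred=-6.8807  r=5.9807  x^+=-3.4896  v^+=-2.6269  a^+=-0.2340
step 4: x_pred=-6.3195  r=5.0995  x^+=-3.4281  v^+=-0.6845  a^+=1.4484
step 5: x_pred=-3.3648  r=4.7648  x^+=-0.6632  v^+=2.8474  a^+=3.0204
step 6: x_pred=3.8718  r=-3.4918  x^+=1.8920  v^+=4.4634  a^+=1.8684

a_post = 1.8684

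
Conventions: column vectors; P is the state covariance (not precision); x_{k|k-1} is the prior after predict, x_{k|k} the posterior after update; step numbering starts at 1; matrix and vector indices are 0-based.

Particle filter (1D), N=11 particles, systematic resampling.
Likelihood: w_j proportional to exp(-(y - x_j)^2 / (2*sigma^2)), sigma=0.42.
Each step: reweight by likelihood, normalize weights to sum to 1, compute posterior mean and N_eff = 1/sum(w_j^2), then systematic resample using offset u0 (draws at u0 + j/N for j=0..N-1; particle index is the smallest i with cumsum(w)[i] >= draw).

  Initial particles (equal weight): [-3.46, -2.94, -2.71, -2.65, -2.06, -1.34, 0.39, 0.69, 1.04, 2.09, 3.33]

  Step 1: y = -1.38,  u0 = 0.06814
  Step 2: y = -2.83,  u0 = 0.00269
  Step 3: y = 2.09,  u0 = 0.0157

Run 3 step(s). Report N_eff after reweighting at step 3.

step 1: w=[0.0000, 0.0008, 0.0052, 0.0081, 0.2101, 0.7757, 0.0001, 0.0000, 0.0000, 0.0000, 0.0000]  mean=-1.5100  Neff=1.5480  idx=[4, 4, 5, 5, 5, 5, 5, 5, 5, 5, 5]
step 2: w=[0.4786, 0.4786, 0.0048, 0.0048, 0.0048, 0.0048, 0.0048, 0.0048, 0.0048, 0.0048, 0.0048]  mean=-2.0292  Neff=2.1818  idx=[0, 0, 0, 0, 0, 0, 1, 1, 1, 1, 1]
step 3: w=[0.0909, 0.0909, 0.0909, 0.0909, 0.0909, 0.0909, 0.0909, 0.0909, 0.0909, 0.0909, 0.0909]  mean=-2.0600  Neff=11.0000  idx=[0, 1, 2, 3, 4, 5, 6, 7, 8, 9, 10]

N_eff = 11.0000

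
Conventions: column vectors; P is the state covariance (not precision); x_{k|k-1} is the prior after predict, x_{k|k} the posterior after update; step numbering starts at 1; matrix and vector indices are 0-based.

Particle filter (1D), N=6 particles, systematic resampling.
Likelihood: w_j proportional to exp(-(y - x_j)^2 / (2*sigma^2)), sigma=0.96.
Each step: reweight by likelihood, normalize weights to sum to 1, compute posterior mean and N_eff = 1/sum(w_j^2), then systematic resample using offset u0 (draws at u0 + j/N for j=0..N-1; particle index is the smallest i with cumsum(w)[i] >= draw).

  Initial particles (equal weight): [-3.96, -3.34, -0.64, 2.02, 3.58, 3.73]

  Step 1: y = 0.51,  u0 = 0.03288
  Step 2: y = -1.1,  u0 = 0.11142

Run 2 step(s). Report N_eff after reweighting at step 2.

N_eff = 4.0228

step 1: w=[0.0000, 0.0004, 0.6191, 0.3682, 0.0076, 0.0046]  mean=0.3906  Neff=1.9268  idx=[2, 2, 2, 2, 3, 3]
step 2: w=[0.2493, 0.2493, 0.2493, 0.2493, 0.0014, 0.0014]  mean=-0.6324  Neff=4.0228  idx=[0, 1, 1, 2, 3, 3]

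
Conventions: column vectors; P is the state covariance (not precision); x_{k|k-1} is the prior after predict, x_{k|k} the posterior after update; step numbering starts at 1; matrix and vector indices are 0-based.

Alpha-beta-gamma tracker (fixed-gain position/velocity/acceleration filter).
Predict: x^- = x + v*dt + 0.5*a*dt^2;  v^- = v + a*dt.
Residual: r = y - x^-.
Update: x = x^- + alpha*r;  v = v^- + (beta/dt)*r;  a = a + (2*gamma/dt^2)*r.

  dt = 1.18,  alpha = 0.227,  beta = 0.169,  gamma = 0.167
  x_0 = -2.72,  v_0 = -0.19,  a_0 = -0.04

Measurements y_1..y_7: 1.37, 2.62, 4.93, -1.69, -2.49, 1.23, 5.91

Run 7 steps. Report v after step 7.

step 1: x_pred=-2.9720  r=4.3420  x^+=-1.9864  v^+=0.3847  a^+=1.0015
step 2: x_pred=-0.8352  r=3.4552  x^+=-0.0509  v^+=2.0613  a^+=1.8304
step 3: x_pred=3.6558  r=1.2742  x^+=3.9450  v^+=4.4037  a^+=2.1360
step 4: x_pred=10.6285  r=-12.3185  x^+=7.8322  v^+=5.1599  a^+=-0.8189
step 5: x_pred=13.3507  r=-15.8407  x^+=9.7549  v^+=1.9249  a^+=-4.6186
step 6: x_pred=8.8108  r=-7.5808  x^+=7.0900  v^+=-4.6108  a^+=-6.4371
step 7: x_pred=-2.8323  r=8.7423  x^+=-0.8478  v^+=-10.9545  a^+=-4.3400

v_post = -10.9545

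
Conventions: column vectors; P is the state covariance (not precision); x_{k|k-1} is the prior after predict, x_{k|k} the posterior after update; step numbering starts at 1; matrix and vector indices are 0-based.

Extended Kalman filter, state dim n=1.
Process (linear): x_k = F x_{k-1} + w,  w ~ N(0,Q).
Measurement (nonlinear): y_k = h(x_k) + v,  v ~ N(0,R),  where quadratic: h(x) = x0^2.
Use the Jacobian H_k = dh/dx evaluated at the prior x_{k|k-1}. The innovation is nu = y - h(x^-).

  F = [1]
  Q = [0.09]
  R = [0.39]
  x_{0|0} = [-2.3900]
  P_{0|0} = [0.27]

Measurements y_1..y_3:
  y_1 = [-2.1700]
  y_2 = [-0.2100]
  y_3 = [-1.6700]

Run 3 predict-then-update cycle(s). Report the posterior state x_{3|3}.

step 1: x^-=[-2.3900]  P^-=[0.3600]  H_jac=[-4.7800]  S=[8.6154]  K=[-0.1997]  nu=[-7.8821]  x^+=[-0.8157]  P^+=[0.0163]
step 2: x^-=[-0.8157]  P^-=[0.1063]  H_jac=[-1.6313]  S=[0.6729]  K=[-0.2577]  nu=[-0.8753]  x^+=[-0.5901]  P^+=[0.0616]
step 3: x^-=[-0.5901]  P^-=[0.1516]  H_jac=[-1.1802]  S=[0.6012]  K=[-0.2976]  nu=[-2.0182]  x^+=[0.0106]  P^+=[0.0984]

x_post = [0.0106]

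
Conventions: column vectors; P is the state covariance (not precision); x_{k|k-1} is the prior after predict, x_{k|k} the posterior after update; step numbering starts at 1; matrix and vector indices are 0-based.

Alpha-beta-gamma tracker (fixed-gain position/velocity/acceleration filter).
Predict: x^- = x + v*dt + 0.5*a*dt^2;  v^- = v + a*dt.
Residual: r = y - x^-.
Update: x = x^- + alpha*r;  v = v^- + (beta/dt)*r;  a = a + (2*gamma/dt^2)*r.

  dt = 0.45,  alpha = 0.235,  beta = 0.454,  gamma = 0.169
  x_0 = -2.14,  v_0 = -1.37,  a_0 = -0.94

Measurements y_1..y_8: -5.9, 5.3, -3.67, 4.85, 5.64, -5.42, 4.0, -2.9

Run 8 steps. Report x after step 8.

x_post = -6.7430

step 1: x_pred=-2.8517  r=-3.0483  x^+=-3.5680  v^+=-4.8684  a^+=-6.0281
step 2: x_pred=-6.3692  r=11.6692  x^+=-3.6269  v^+=4.1918  a^+=13.4493
step 3: x_pred=-0.3788  r=-3.2912  x^+=-1.1523  v^+=6.9236  a^+=7.9560
step 4: x_pred=2.7689  r=2.0811  x^+=3.2580  v^+=12.6034  a^+=11.4296
step 5: x_pred=10.0867  r=-4.4467  x^+=9.0418  v^+=13.2604  a^+=4.0074
step 6: x_pred=15.4147  r=-20.8347  x^+=10.5185  v^+=-5.9561  a^+=-30.7686
step 7: x_pred=4.7230  r=-0.7230  x^+=4.5531  v^+=-20.5314  a^+=-31.9753
step 8: x_pred=-7.9236  r=5.0236  x^+=-6.7430  v^+=-29.8521  a^+=-23.5903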